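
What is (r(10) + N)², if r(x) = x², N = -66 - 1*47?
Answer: 169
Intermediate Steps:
N = -113 (N = -66 - 47 = -113)
(r(10) + N)² = (10² - 113)² = (100 - 113)² = (-13)² = 169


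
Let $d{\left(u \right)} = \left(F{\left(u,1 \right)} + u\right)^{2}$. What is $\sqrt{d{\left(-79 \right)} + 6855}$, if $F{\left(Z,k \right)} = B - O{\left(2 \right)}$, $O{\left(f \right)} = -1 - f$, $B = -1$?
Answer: $4 \sqrt{799} \approx 113.07$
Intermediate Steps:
$F{\left(Z,k \right)} = 2$ ($F{\left(Z,k \right)} = -1 - \left(-1 - 2\right) = -1 - -3 = -1 + 3 = 2$)
$d{\left(u \right)} = \left(2 + u\right)^{2}$
$\sqrt{d{\left(-79 \right)} + 6855} = \sqrt{\left(2 - 79\right)^{2} + 6855} = \sqrt{\left(-77\right)^{2} + 6855} = \sqrt{5929 + 6855} = \sqrt{12784} = 4 \sqrt{799}$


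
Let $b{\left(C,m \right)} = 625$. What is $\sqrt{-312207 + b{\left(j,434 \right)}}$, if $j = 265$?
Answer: $i \sqrt{311582} \approx 558.2 i$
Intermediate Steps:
$\sqrt{-312207 + b{\left(j,434 \right)}} = \sqrt{-312207 + 625} = \sqrt{-311582} = i \sqrt{311582}$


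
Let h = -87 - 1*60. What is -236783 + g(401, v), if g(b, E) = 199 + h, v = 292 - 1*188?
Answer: -236731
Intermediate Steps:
h = -147 (h = -87 - 60 = -147)
v = 104 (v = 292 - 188 = 104)
g(b, E) = 52 (g(b, E) = 199 - 147 = 52)
-236783 + g(401, v) = -236783 + 52 = -236731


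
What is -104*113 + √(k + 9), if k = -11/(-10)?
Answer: -11752 + √1010/10 ≈ -11749.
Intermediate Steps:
k = 11/10 (k = -11*(-⅒) = 11/10 ≈ 1.1000)
-104*113 + √(k + 9) = -104*113 + √(11/10 + 9) = -11752 + √(101/10) = -11752 + √1010/10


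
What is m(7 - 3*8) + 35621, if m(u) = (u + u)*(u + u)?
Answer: 36777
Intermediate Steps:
m(u) = 4*u² (m(u) = (2*u)*(2*u) = 4*u²)
m(7 - 3*8) + 35621 = 4*(7 - 3*8)² + 35621 = 4*(7 - 24)² + 35621 = 4*(-17)² + 35621 = 4*289 + 35621 = 1156 + 35621 = 36777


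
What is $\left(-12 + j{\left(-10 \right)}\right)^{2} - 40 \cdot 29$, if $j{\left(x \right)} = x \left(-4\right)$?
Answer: $-376$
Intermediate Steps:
$j{\left(x \right)} = - 4 x$
$\left(-12 + j{\left(-10 \right)}\right)^{2} - 40 \cdot 29 = \left(-12 - -40\right)^{2} - 40 \cdot 29 = \left(-12 + 40\right)^{2} - 1160 = 28^{2} - 1160 = 784 - 1160 = -376$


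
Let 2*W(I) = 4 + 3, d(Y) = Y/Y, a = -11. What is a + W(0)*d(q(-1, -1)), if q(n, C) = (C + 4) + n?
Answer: -15/2 ≈ -7.5000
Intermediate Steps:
q(n, C) = 4 + C + n (q(n, C) = (4 + C) + n = 4 + C + n)
d(Y) = 1
W(I) = 7/2 (W(I) = (4 + 3)/2 = (1/2)*7 = 7/2)
a + W(0)*d(q(-1, -1)) = -11 + (7/2)*1 = -11 + 7/2 = -15/2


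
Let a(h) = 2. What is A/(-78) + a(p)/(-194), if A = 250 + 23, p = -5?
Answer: -681/194 ≈ -3.5103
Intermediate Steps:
A = 273
A/(-78) + a(p)/(-194) = 273/(-78) + 2/(-194) = 273*(-1/78) + 2*(-1/194) = -7/2 - 1/97 = -681/194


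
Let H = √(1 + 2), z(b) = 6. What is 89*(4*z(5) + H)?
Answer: 2136 + 89*√3 ≈ 2290.2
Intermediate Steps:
H = √3 ≈ 1.7320
89*(4*z(5) + H) = 89*(4*6 + √3) = 89*(24 + √3) = 2136 + 89*√3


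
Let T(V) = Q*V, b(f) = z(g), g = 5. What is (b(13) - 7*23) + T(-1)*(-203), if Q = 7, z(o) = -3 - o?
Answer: 1252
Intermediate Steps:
b(f) = -8 (b(f) = -3 - 1*5 = -3 - 5 = -8)
T(V) = 7*V
(b(13) - 7*23) + T(-1)*(-203) = (-8 - 7*23) + (7*(-1))*(-203) = (-8 - 161) - 7*(-203) = -169 + 1421 = 1252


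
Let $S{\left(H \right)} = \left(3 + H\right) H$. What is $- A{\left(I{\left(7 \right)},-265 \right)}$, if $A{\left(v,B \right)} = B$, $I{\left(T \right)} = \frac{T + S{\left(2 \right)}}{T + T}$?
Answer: $265$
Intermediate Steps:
$S{\left(H \right)} = H \left(3 + H\right)$
$I{\left(T \right)} = \frac{10 + T}{2 T}$ ($I{\left(T \right)} = \frac{T + 2 \left(3 + 2\right)}{T + T} = \frac{T + 2 \cdot 5}{2 T} = \left(T + 10\right) \frac{1}{2 T} = \left(10 + T\right) \frac{1}{2 T} = \frac{10 + T}{2 T}$)
$- A{\left(I{\left(7 \right)},-265 \right)} = \left(-1\right) \left(-265\right) = 265$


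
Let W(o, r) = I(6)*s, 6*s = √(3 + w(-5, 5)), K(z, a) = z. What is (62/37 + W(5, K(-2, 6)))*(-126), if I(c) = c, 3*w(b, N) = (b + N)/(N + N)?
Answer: -7812/37 - 126*√3 ≈ -429.37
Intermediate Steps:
w(b, N) = (N + b)/(6*N) (w(b, N) = ((b + N)/(N + N))/3 = ((N + b)/((2*N)))/3 = ((N + b)*(1/(2*N)))/3 = ((N + b)/(2*N))/3 = (N + b)/(6*N))
s = √3/6 (s = √(3 + (⅙)*(5 - 5)/5)/6 = √(3 + (⅙)*(⅕)*0)/6 = √(3 + 0)/6 = √3/6 ≈ 0.28868)
W(o, r) = √3 (W(o, r) = 6*(√3/6) = √3)
(62/37 + W(5, K(-2, 6)))*(-126) = (62/37 + √3)*(-126) = -7812/37 - 126*√3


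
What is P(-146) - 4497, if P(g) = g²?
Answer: 16819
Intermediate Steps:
P(-146) - 4497 = (-146)² - 4497 = 21316 - 4497 = 16819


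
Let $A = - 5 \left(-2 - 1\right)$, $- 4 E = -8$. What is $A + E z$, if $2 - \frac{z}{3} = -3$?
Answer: $45$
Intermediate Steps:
$z = 15$ ($z = 6 - -9 = 6 + 9 = 15$)
$E = 2$ ($E = \left(- \frac{1}{4}\right) \left(-8\right) = 2$)
$A = 15$ ($A = \left(-5\right) \left(-3\right) = 15$)
$A + E z = 15 + 2 \cdot 15 = 15 + 30 = 45$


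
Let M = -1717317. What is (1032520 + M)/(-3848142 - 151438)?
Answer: 684797/3999580 ≈ 0.17122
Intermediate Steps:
(1032520 + M)/(-3848142 - 151438) = (1032520 - 1717317)/(-3848142 - 151438) = -684797/(-3999580) = -684797*(-1/3999580) = 684797/3999580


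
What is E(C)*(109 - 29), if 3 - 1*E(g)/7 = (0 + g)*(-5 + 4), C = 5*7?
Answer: 21280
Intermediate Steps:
C = 35
E(g) = 21 + 7*g (E(g) = 21 - 7*(0 + g)*(-5 + 4) = 21 - 7*g*(-1) = 21 - (-7)*g = 21 + 7*g)
E(C)*(109 - 29) = (21 + 7*35)*(109 - 29) = (21 + 245)*80 = 266*80 = 21280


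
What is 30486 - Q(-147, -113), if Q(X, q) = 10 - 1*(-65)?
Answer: 30411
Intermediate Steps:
Q(X, q) = 75 (Q(X, q) = 10 + 65 = 75)
30486 - Q(-147, -113) = 30486 - 1*75 = 30486 - 75 = 30411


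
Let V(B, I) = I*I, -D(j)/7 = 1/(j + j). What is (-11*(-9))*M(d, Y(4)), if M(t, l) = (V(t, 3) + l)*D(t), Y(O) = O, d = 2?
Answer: -9009/4 ≈ -2252.3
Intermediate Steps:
D(j) = -7/(2*j) (D(j) = -7/(j + j) = -7*1/(2*j) = -7/(2*j))
V(B, I) = I**2
M(t, l) = -7*(9 + l)/(2*t) (M(t, l) = (3**2 + l)*(-7/(2*t)) = (9 + l)*(-7/(2*t)) = -7*(9 + l)/(2*t))
(-11*(-9))*M(d, Y(4)) = (-11*(-9))*((7/2)*(-9 - 1*4)/2) = 99*((7/2)*(1/2)*(-9 - 4)) = 99*((7/2)*(1/2)*(-13)) = 99*(-91/4) = -9009/4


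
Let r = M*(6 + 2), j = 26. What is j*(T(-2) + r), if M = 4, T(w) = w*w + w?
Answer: 884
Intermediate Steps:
T(w) = w + w² (T(w) = w² + w = w + w²)
r = 32 (r = 4*(6 + 2) = 4*8 = 32)
j*(T(-2) + r) = 26*(-2*(1 - 2) + 32) = 26*(-2*(-1) + 32) = 26*(2 + 32) = 26*34 = 884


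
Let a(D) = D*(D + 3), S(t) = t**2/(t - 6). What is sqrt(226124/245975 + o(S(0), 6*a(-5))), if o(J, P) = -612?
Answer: 4*I*sqrt(92431609829)/49195 ≈ 24.72*I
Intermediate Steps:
S(t) = t**2/(-6 + t)
a(D) = D*(3 + D)
sqrt(226124/245975 + o(S(0), 6*a(-5))) = sqrt(226124/245975 - 612) = sqrt(-150310576/245975) = 4*I*sqrt(92431609829)/49195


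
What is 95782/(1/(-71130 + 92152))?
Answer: 2013529204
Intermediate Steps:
95782/(1/(-71130 + 92152)) = 95782/(1/21022) = 95782*21022 = 2013529204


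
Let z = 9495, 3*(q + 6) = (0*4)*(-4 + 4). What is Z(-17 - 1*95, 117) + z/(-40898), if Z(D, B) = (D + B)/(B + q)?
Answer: -849455/4539678 ≈ -0.18712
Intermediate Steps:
q = -6 (q = -6 + ((0*4)*(-4 + 4))/3 = -6 + (0*0)/3 = -6 + (⅓)*0 = -6 + 0 = -6)
Z(D, B) = (B + D)/(-6 + B) (Z(D, B) = (D + B)/(B - 6) = (B + D)/(-6 + B))
Z(-17 - 1*95, 117) + z/(-40898) = (117 + (-17 - 1*95))/(-6 + 117) + 9495/(-40898) = (117 + (-17 - 95))/111 + 9495*(-1/40898) = (117 - 112)/111 - 9495/40898 = (1/111)*5 - 9495/40898 = 5/111 - 9495/40898 = -849455/4539678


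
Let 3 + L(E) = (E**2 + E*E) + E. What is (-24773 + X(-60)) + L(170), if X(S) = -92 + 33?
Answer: 33135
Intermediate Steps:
X(S) = -59
L(E) = -3 + E + 2*E**2 (L(E) = -3 + ((E**2 + E*E) + E) = -3 + ((E**2 + E**2) + E) = -3 + (2*E**2 + E) = -3 + (E + 2*E**2) = -3 + E + 2*E**2)
(-24773 + X(-60)) + L(170) = (-24773 - 59) + (-3 + 170 + 2*170**2) = -24832 + (-3 + 170 + 2*28900) = -24832 + (-3 + 170 + 57800) = -24832 + 57967 = 33135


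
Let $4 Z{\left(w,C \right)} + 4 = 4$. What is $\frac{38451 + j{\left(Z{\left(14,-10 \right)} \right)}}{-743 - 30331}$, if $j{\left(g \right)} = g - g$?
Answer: $- \frac{12817}{10358} \approx -1.2374$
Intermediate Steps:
$Z{\left(w,C \right)} = 0$ ($Z{\left(w,C \right)} = -1 + \frac{1}{4} \cdot 4 = -1 + 1 = 0$)
$j{\left(g \right)} = 0$
$\frac{38451 + j{\left(Z{\left(14,-10 \right)} \right)}}{-743 - 30331} = \frac{38451 + 0}{-743 - 30331} = \frac{38451}{-743 - 30331} = \frac{38451}{-31074} = 38451 \left(- \frac{1}{31074}\right) = - \frac{12817}{10358}$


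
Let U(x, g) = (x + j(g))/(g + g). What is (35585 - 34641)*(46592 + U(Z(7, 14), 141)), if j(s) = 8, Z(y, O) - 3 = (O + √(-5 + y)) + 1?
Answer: 6201593840/141 + 472*√2/141 ≈ 4.3983e+7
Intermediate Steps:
Z(y, O) = 4 + O + √(-5 + y) (Z(y, O) = 3 + ((O + √(-5 + y)) + 1) = 3 + (1 + O + √(-5 + y)) = 4 + O + √(-5 + y))
U(x, g) = (8 + x)/(2*g) (U(x, g) = (x + 8)/(g + g) = (8 + x)/((2*g)) = (8 + x)*(1/(2*g)) = (8 + x)/(2*g))
(35585 - 34641)*(46592 + U(Z(7, 14), 141)) = (35585 - 34641)*(46592 + (½)*(8 + (4 + 14 + √(-5 + 7)))/141) = 944*(46592 + (½)*(1/141)*(8 + (4 + 14 + √2))) = 944*(46592 + (½)*(1/141)*(8 + (18 + √2))) = 944*(46592 + (½)*(1/141)*(26 + √2)) = 944*(46592 + (13/141 + √2/282)) = 944*(6569485/141 + √2/282) = 6201593840/141 + 472*√2/141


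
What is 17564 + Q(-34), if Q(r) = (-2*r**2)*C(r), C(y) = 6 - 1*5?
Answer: 15252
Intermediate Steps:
C(y) = 1 (C(y) = 6 - 5 = 1)
Q(r) = -2*r**2 (Q(r) = -2*r**2*1 = -2*r**2)
17564 + Q(-34) = 17564 - 2*(-34)**2 = 17564 - 2*1156 = 17564 - 2312 = 15252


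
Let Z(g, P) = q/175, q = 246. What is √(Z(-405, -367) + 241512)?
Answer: 3*√32872658/35 ≈ 491.44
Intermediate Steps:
Z(g, P) = 246/175
√(Z(-405, -367) + 241512) = √(246/175 + 241512) = √(42264846/175) = 3*√32872658/35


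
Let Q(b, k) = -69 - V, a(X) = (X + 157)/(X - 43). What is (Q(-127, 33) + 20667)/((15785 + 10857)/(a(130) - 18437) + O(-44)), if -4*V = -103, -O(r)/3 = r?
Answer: 32992375637/209374770 ≈ 157.58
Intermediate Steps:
O(r) = -3*r
V = 103/4 (V = -¼*(-103) = 103/4 ≈ 25.750)
a(X) = (157 + X)/(-43 + X)
Q(b, k) = -379/4 (Q(b, k) = -69 - 1*103/4 = -69 - 103/4 = -379/4)
(Q(-127, 33) + 20667)/((15785 + 10857)/(a(130) - 18437) + O(-44)) = (-379/4 + 20667)/((15785 + 10857)/((157 + 130)/(-43 + 130) - 18437) - 3*(-44)) = 82289/(4*(26642/(287/87 - 18437) + 132)) = 82289/(4*(26642/(-1603732/87) + 132)) = 82289/(4*(26642*(-87/1603732) + 132)) = 82289/(4*(-1158927/801866 + 132)) = 82289/(4*(104687385/801866)) = (82289/4)*(801866/104687385) = 32992375637/209374770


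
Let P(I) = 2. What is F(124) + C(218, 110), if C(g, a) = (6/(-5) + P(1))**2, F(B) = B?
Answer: 3116/25 ≈ 124.64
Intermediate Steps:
C(g, a) = 16/25 (C(g, a) = (6/(-5) + 2)**2 = (6*(-1/5) + 2)**2 = (-6/5 + 2)**2 = (4/5)**2 = 16/25)
F(124) + C(218, 110) = 124 + 16/25 = 3116/25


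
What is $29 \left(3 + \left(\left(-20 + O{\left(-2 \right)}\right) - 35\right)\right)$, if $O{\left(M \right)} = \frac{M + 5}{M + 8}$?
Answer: $- \frac{2987}{2} \approx -1493.5$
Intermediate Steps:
$O{\left(M \right)} = \frac{5 + M}{8 + M}$
$29 \left(3 + \left(\left(-20 + O{\left(-2 \right)}\right) - 35\right)\right) = 29 \left(3 - \left(55 - \frac{5 - 2}{8 - 2}\right)\right) = 29 \left(3 - \left(55 - \frac{1}{6} \cdot 3\right)\right) = 29 \left(3 + \left(\left(-20 + \frac{1}{6} \cdot 3\right) - 35\right)\right) = 29 \left(3 + \left(\left(-20 + \frac{1}{2}\right) - 35\right)\right) = 29 \left(3 - \frac{109}{2}\right) = 29 \left(- \frac{103}{2}\right) = - \frac{2987}{2}$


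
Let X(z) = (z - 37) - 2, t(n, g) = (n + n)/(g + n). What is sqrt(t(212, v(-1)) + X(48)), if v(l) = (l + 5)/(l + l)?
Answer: sqrt(121485)/105 ≈ 3.3195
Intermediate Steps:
v(l) = (5 + l)/(2*l) (v(l) = (5 + l)/((2*l)) = (5 + l)*(1/(2*l)) = (5 + l)/(2*l))
t(n, g) = 2*n/(g + n) (t(n, g) = (2*n)/(g + n) = 2*n/(g + n))
X(z) = -39 + z (X(z) = (-37 + z) - 2 = -39 + z)
sqrt(t(212, v(-1)) + X(48)) = sqrt(2*212/((1/2)*(5 - 1)/(-1) + 212) + (-39 + 48)) = sqrt(2*212/((1/2)*(-1)*4 + 212) + 9) = sqrt(2*212/(-2 + 212) + 9) = sqrt(2*212/210 + 9) = sqrt(2*212*(1/210) + 9) = sqrt(212/105 + 9) = sqrt(1157/105) = sqrt(121485)/105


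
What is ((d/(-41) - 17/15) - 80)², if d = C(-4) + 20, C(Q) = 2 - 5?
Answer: 2515223104/378225 ≈ 6650.1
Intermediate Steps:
C(Q) = -3
d = 17 (d = -3 + 20 = 17)
((d/(-41) - 17/15) - 80)² = ((17/(-41) - 17/15) - 80)² = ((17*(-1/41) - 17*1/15) - 80)² = ((-17/41 - 17/15) - 80)² = (-952/615 - 80)² = (-50152/615)² = 2515223104/378225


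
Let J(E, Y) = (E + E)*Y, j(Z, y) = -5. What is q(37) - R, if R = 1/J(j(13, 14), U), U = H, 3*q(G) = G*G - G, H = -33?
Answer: 146519/330 ≈ 444.00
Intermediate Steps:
q(G) = -G/3 + G²/3 (q(G) = (G*G - G)/3 = (G² - G)/3 = -G/3 + G²/3)
U = -33
J(E, Y) = 2*E*Y (J(E, Y) = (2*E)*Y = 2*E*Y)
R = 1/330 (R = 1/(2*(-5)*(-33)) = 1/330 ≈ 0.0030303)
q(37) - R = (⅓)*37*(-1 + 37) - 1*1/330 = (⅓)*37*36 - 1/330 = 444 - 1/330 = 146519/330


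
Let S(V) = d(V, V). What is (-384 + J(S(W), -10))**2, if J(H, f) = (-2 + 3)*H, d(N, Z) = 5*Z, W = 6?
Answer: 125316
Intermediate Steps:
S(V) = 5*V
J(H, f) = H (J(H, f) = 1*H = H)
(-384 + J(S(W), -10))**2 = (-384 + 5*6)**2 = (-384 + 30)**2 = (-354)**2 = 125316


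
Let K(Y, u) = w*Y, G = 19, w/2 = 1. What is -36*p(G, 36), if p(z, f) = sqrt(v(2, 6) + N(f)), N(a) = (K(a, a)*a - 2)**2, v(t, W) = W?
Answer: -36*sqrt(6708106) ≈ -93240.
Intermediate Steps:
w = 2 (w = 2*1 = 2)
K(Y, u) = 2*Y
N(a) = (-2 + 2*a**2)**2 (N(a) = ((2*a)*a - 2)**2 = (2*a**2 - 2)**2 = (-2 + 2*a**2)**2)
p(z, f) = sqrt(6 + 4*(-1 + f**2)**2)
-36*p(G, 36) = -36*sqrt(6 + 4*(-1 + 36**2)**2) = -36*sqrt(6 + 4*(-1 + 1296)**2) = -36*sqrt(6 + 4*1295**2) = -36*sqrt(6 + 4*1677025) = -36*sqrt(6 + 6708100) = -36*sqrt(6708106)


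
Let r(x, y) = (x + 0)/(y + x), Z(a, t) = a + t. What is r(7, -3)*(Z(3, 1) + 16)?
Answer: 35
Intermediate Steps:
r(x, y) = x/(x + y)
r(7, -3)*(Z(3, 1) + 16) = (7/(7 - 3))*((3 + 1) + 16) = (7/4)*(4 + 16) = (7*(¼))*20 = (7/4)*20 = 35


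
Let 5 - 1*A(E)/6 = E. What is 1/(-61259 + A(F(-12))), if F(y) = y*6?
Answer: -1/60797 ≈ -1.6448e-5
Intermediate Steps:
F(y) = 6*y
A(E) = 30 - 6*E
1/(-61259 + A(F(-12))) = 1/(-61259 + (30 - 36*(-12))) = 1/(-61259 + (30 - 6*(-72))) = 1/(-61259 + (30 + 432)) = 1/(-61259 + 462) = 1/(-60797) = -1/60797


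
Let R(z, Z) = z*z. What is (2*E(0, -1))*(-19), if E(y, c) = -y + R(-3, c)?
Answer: -342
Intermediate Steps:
R(z, Z) = z²
E(y, c) = 9 - y (E(y, c) = -y + (-3)² = -y + 9 = 9 - y)
(2*E(0, -1))*(-19) = (2*(9 - 1*0))*(-19) = (2*(9 + 0))*(-19) = (2*9)*(-19) = 18*(-19) = -342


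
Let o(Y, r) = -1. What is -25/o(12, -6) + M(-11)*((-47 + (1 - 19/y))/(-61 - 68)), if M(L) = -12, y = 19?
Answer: 887/43 ≈ 20.628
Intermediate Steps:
-25/o(12, -6) + M(-11)*((-47 + (1 - 19/y))/(-61 - 68)) = -25/(-1) - 12*(-47 + (1 - 19/19))/(-61 - 68) = -25*(-1) - 12*(-47 + (1 - 19/19))/(-129) = 25 - 12*(-47 + (1 - 1*1))*(-1)/129 = 25 - 12*(-47 + (1 - 1))*(-1)/129 = 25 - 12*(-47 + 0)*(-1)/129 = 25 - (-564)*(-1)/129 = 25 - 12*47/129 = 25 - 188/43 = 887/43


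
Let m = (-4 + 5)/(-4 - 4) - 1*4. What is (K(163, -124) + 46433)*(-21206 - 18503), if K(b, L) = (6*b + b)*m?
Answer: -13255300999/8 ≈ -1.6569e+9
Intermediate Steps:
m = -33/8 (m = 1/(-8) - 4 = 1*(-⅛) - 4 = -⅛ - 4 = -33/8 ≈ -4.1250)
K(b, L) = -231*b/8 (K(b, L) = (6*b + b)*(-33/8) = (7*b)*(-33/8) = -231*b/8)
(K(163, -124) + 46433)*(-21206 - 18503) = (-231/8*163 + 46433)*(-21206 - 18503) = (-37653/8 + 46433)*(-39709) = (333811/8)*(-39709) = -13255300999/8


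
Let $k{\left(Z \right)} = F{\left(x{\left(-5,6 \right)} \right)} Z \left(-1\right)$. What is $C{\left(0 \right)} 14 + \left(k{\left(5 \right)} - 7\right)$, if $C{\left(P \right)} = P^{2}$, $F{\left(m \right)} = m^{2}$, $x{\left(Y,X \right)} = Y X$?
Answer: $-4507$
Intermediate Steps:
$x{\left(Y,X \right)} = X Y$
$k{\left(Z \right)} = - 900 Z$ ($k{\left(Z \right)} = \left(6 \left(-5\right)\right)^{2} Z \left(-1\right) = \left(-30\right)^{2} Z \left(-1\right) = 900 Z \left(-1\right) = - 900 Z$)
$C{\left(0 \right)} 14 + \left(k{\left(5 \right)} - 7\right) = 0^{2} \cdot 14 - 4507 = 0 \cdot 14 - 4507 = 0 - 4507 = -4507$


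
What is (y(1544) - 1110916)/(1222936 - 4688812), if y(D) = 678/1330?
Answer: 738758801/2304807540 ≈ 0.32053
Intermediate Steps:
y(D) = 339/665 (y(D) = 678*(1/1330) = 339/665)
(y(1544) - 1110916)/(1222936 - 4688812) = (339/665 - 1110916)/(1222936 - 4688812) = -738758801/665/(-3465876) = -738758801/665*(-1/3465876) = 738758801/2304807540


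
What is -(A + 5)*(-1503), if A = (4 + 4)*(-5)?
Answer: -52605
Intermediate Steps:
A = -40 (A = 8*(-5) = -40)
-(A + 5)*(-1503) = -(-40 + 5)*(-1503) = -(-35)*(-1503) = -1*(-35)*(-1503) = 35*(-1503) = -52605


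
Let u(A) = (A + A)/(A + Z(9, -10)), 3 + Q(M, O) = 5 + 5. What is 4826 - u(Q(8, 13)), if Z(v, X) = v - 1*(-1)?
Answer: 82028/17 ≈ 4825.2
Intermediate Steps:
Z(v, X) = 1 + v (Z(v, X) = v + 1 = 1 + v)
Q(M, O) = 7 (Q(M, O) = -3 + (5 + 5) = -3 + 10 = 7)
u(A) = 2*A/(10 + A) (u(A) = (A + A)/(A + (1 + 9)) = (2*A)/(A + 10) = (2*A)/(10 + A) = 2*A/(10 + A))
4826 - u(Q(8, 13)) = 4826 - 2*7/(10 + 7) = 4826 - 2*7/17 = 4826 - 1*14/17 = 4826 - 14/17 = 82028/17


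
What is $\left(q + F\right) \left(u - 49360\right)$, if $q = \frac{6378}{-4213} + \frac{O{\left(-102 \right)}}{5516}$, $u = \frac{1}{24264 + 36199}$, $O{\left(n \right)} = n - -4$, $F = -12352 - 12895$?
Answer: $\frac{125080223936480874603}{100363863886} \approx 1.2463 \cdot 10^{9}$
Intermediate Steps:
$F = -25247$
$O{\left(n \right)} = 4 + n$ ($O{\left(n \right)} = n + 4 = 4 + n$)
$u = \frac{1}{60463} \approx 1.6539 \cdot 10^{-5}$
$q = - \frac{2542423}{1659922}$ ($q = \frac{6378}{-4213} + \frac{4 - 102}{5516} = 6378 \left(- \frac{1}{4213}\right) - \frac{7}{394} = - \frac{6378}{4213} - \frac{7}{394} = - \frac{2542423}{1659922} \approx -1.5317$)
$\left(q + F\right) \left(u - 49360\right) = \left(- \frac{2542423}{1659922} - 25247\right) \left(\frac{1}{60463} - 49360\right) = \left(- \frac{41910593157}{1659922}\right) \left(- \frac{2984453679}{60463}\right) = \frac{125080223936480874603}{100363863886}$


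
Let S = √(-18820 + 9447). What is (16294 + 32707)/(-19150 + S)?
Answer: -938369150/366731873 - 49001*I*√9373/366731873 ≈ -2.5587 - 0.012936*I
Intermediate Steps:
S = I*√9373 (S = √(-9373) = I*√9373 ≈ 96.814*I)
(16294 + 32707)/(-19150 + S) = (16294 + 32707)/(-19150 + I*√9373) = 49001/(-19150 + I*√9373)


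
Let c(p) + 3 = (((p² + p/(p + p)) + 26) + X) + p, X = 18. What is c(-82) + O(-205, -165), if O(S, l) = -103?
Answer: 13161/2 ≈ 6580.5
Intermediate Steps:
c(p) = 83/2 + p + p² (c(p) = -3 + ((((p² + p/(p + p)) + 26) + 18) + p) = -3 + ((((p² + p/((2*p))) + 26) + 18) + p) = -3 + ((((p² + (1/(2*p))*p) + 26) + 18) + p) = -3 + ((((p² + ½) + 26) + 18) + p) = -3 + ((((½ + p²) + 26) + 18) + p) = -3 + (((53/2 + p²) + 18) + p) = -3 + ((89/2 + p²) + p) = -3 + (89/2 + p + p²) = 83/2 + p + p²)
c(-82) + O(-205, -165) = (83/2 - 82 + (-82)²) - 103 = (83/2 - 82 + 6724) - 103 = 13367/2 - 103 = 13161/2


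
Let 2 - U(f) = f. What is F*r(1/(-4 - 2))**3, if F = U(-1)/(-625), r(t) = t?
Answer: 1/45000 ≈ 2.2222e-5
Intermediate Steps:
U(f) = 2 - f
F = -3/625 (F = (2 - 1*(-1))/(-625) = (2 + 1)*(-1/625) = 3*(-1/625) = -3/625 ≈ -0.0048000)
F*r(1/(-4 - 2))**3 = -3/(625*(-4 - 2)**3) = -3*(1/(-6))**3/625 = -3*(-1/6)**3/625 = -3/625*(-1/216) = 1/45000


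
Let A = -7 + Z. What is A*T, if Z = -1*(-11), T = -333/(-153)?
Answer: 148/17 ≈ 8.7059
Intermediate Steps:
T = 37/17 (T = -333*(-1/153) = 37/17 ≈ 2.1765)
Z = 11
A = 4 (A = -7 + 11 = 4)
A*T = 4*(37/17) = 148/17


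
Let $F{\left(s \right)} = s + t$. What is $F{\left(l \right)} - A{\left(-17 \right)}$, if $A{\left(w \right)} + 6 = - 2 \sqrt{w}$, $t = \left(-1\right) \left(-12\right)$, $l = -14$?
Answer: $4 + 2 i \sqrt{17} \approx 4.0 + 8.2462 i$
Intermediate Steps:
$t = 12$
$A{\left(w \right)} = -6 - 2 \sqrt{w}$
$F{\left(s \right)} = 12 + s$ ($F{\left(s \right)} = s + 12 = 12 + s$)
$F{\left(l \right)} - A{\left(-17 \right)} = \left(12 - 14\right) - \left(-6 - 2 \sqrt{-17}\right) = -2 - \left(-6 - 2 i \sqrt{17}\right) = -2 + \left(6 + 2 i \sqrt{17}\right) = 4 + 2 i \sqrt{17}$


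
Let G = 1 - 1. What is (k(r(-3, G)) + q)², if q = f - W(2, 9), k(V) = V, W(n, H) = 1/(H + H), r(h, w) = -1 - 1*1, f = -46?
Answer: 748225/324 ≈ 2309.3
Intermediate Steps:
G = 0
r(h, w) = -2 (r(h, w) = -1 - 1 = -2)
W(n, H) = 1/(2*H)
q = -829/18 (q = -46 - 1/(2*9) = -46 - 1*1/18 = -46 - 1/18 = -829/18 ≈ -46.056)
(k(r(-3, G)) + q)² = (-2 - 829/18)² = (-865/18)² = 748225/324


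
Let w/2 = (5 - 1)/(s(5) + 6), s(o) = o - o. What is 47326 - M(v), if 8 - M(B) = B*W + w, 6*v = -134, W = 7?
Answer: 47163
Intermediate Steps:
v = -67/3 (v = (⅙)*(-134) = -67/3 ≈ -22.333)
s(o) = 0
w = 4/3 (w = 2*((5 - 1)/(0 + 6)) = 2*(4/6) = 2*(4*(⅙)) = 2*(⅔) = 4/3 ≈ 1.3333)
M(B) = 20/3 - 7*B (M(B) = 8 - (B*7 + 4/3) = 8 - (7*B + 4/3) = 8 - (4/3 + 7*B) = 8 + (-4/3 - 7*B) = 20/3 - 7*B)
47326 - M(v) = 47326 - (20/3 - 7*(-67/3)) = 47326 - (20/3 + 469/3) = 47326 - 1*163 = 47326 - 163 = 47163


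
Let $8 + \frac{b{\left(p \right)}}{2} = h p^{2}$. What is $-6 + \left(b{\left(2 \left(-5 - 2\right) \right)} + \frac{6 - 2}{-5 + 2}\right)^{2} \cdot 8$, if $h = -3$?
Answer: $\frac{102531146}{9} \approx 1.1392 \cdot 10^{7}$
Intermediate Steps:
$b{\left(p \right)} = -16 - 6 p^{2}$ ($b{\left(p \right)} = -16 + 2 \left(- 3 p^{2}\right) = -16 - 6 p^{2}$)
$-6 + \left(b{\left(2 \left(-5 - 2\right) \right)} + \frac{6 - 2}{-5 + 2}\right)^{2} \cdot 8 = -6 + \left(\left(-16 - 6 \left(2 \left(-5 - 2\right)\right)^{2}\right) + \frac{6 - 2}{-5 + 2}\right)^{2} \cdot 8 = -6 + \left(\left(-16 - 6 \left(2 \left(-7\right)\right)^{2}\right) + \frac{4}{-3}\right)^{2} \cdot 8 = -6 + \left(\left(-16 - 6 \left(-14\right)^{2}\right) + 4 \left(- \frac{1}{3}\right)\right)^{2} \cdot 8 = -6 + \left(\left(-16 - 1176\right) - \frac{4}{3}\right)^{2} \cdot 8 = -6 + \left(-1192 - \frac{4}{3}\right)^{2} \cdot 8 = -6 + \left(- \frac{3580}{3}\right)^{2} \cdot 8 = -6 + \frac{12816400}{9} \cdot 8 = -6 + \frac{102531200}{9} = \frac{102531146}{9}$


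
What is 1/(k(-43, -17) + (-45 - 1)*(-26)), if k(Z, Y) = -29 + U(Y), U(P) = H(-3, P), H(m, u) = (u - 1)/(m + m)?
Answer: 1/1170 ≈ 0.00085470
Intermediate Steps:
H(m, u) = (-1 + u)/(2*m) (H(m, u) = (-1 + u)/((2*m)) = (-1 + u)*(1/(2*m)) = (-1 + u)/(2*m))
U(P) = ⅙ - P/6 (U(P) = (½)*(-1 + P)/(-3) = (½)*(-⅓)*(-1 + P) = ⅙ - P/6)
k(Z, Y) = -173/6 - Y/6 (k(Z, Y) = -29 + (⅙ - Y/6) = -173/6 - Y/6)
1/(k(-43, -17) + (-45 - 1)*(-26)) = 1/((-173/6 - ⅙*(-17)) + (-45 - 1)*(-26)) = 1/((-173/6 + 17/6) - 46*(-26)) = 1/(-26 + 1196) = 1/1170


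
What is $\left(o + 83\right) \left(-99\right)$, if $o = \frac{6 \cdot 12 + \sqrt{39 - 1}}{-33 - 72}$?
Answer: $- \frac{285219}{35} + \frac{33 \sqrt{38}}{35} \approx -8143.3$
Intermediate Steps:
$o = - \frac{24}{35} - \frac{\sqrt{38}}{105}$ ($o = \frac{72 + \sqrt{38}}{-105} = \left(72 + \sqrt{38}\right) \left(- \frac{1}{105}\right) = - \frac{24}{35} - \frac{\sqrt{38}}{105} \approx -0.74442$)
$\left(o + 83\right) \left(-99\right) = \left(\left(- \frac{24}{35} - \frac{\sqrt{38}}{105}\right) + 83\right) \left(-99\right) = \left(\frac{2881}{35} - \frac{\sqrt{38}}{105}\right) \left(-99\right) = - \frac{285219}{35} + \frac{33 \sqrt{38}}{35}$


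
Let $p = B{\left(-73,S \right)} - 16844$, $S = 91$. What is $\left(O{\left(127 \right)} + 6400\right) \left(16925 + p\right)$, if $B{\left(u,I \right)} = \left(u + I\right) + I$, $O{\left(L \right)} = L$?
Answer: $1240130$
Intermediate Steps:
$B{\left(u,I \right)} = u + 2 I$ ($B{\left(u,I \right)} = \left(I + u\right) + I = u + 2 I$)
$p = -16735$ ($p = \left(-73 + 2 \cdot 91\right) - 16844 = \left(-73 + 182\right) - 16844 = 109 - 16844 = -16735$)
$\left(O{\left(127 \right)} + 6400\right) \left(16925 + p\right) = \left(127 + 6400\right) \left(16925 - 16735\right) = 6527 \cdot 190 = 1240130$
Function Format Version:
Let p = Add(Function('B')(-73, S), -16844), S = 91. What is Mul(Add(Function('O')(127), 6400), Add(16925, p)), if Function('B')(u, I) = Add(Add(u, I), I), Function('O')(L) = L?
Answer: 1240130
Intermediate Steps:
Function('B')(u, I) = Add(u, Mul(2, I)) (Function('B')(u, I) = Add(Add(I, u), I) = Add(u, Mul(2, I)))
p = -16735 (p = Add(Add(-73, Mul(2, 91)), -16844) = Add(Add(-73, 182), -16844) = Add(109, -16844) = -16735)
Mul(Add(Function('O')(127), 6400), Add(16925, p)) = Mul(Add(127, 6400), Add(16925, -16735)) = Mul(6527, 190) = 1240130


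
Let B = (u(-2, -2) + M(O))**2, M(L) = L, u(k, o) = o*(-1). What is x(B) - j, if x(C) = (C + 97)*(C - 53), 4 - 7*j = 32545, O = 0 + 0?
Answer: -2102/7 ≈ -300.29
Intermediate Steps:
u(k, o) = -o
O = 0
j = -32541/7 (j = 4/7 - 1/7*32545 = 4/7 - 32545/7 = -32541/7 ≈ -4648.7)
B = 4 (B = (-1*(-2) + 0)**2 = (2 + 0)**2 = 2**2 = 4)
x(C) = (-53 + C)*(97 + C) (x(C) = (97 + C)*(-53 + C) = (-53 + C)*(97 + C))
x(B) - j = (-5141 + 4**2 + 44*4) - 1*(-32541/7) = (-5141 + 16 + 176) + 32541/7 = -4949 + 32541/7 = -2102/7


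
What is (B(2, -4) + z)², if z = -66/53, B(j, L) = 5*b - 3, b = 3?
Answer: 324900/2809 ≈ 115.66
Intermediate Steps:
B(j, L) = 12 (B(j, L) = 5*3 - 3 = 15 - 3 = 12)
z = -66/53 (z = -66*1/53 = -66/53 ≈ -1.2453)
(B(2, -4) + z)² = (12 - 66/53)² = (570/53)² = 324900/2809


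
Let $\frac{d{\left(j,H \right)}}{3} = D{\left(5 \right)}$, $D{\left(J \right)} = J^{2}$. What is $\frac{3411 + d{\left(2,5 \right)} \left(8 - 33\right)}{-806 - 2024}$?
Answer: $- \frac{768}{1415} \approx -0.54276$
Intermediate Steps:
$d{\left(j,H \right)} = 75$ ($d{\left(j,H \right)} = 3 \cdot 5^{2} = 3 \cdot 25 = 75$)
$\frac{3411 + d{\left(2,5 \right)} \left(8 - 33\right)}{-806 - 2024} = \frac{3411 + 75 \left(8 - 33\right)}{-806 - 2024} = \frac{3411 + 75 \left(-25\right)}{-2830} = \left(3411 - 1875\right) \left(- \frac{1}{2830}\right) = 1536 \left(- \frac{1}{2830}\right) = - \frac{768}{1415}$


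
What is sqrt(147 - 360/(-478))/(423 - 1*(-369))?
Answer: sqrt(8439807)/189288 ≈ 0.015348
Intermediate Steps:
sqrt(147 - 360/(-478))/(423 - 1*(-369)) = sqrt(147 - 360*(-1/478))/(423 + 369) = sqrt(147 + 180/239)/792 = sqrt(35313/239)*(1/792) = (sqrt(8439807)/239)*(1/792) = sqrt(8439807)/189288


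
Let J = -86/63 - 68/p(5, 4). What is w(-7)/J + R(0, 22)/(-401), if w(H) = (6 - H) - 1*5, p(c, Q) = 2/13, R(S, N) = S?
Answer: -126/6983 ≈ -0.018044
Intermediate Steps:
p(c, Q) = 2/13 (p(c, Q) = 2*(1/13) = 2/13)
w(H) = 1 - H (w(H) = (6 - H) - 5 = 1 - H)
J = -27932/63 (J = -86/63 - 68/2/13 = -86*1/63 - 68*13/2 = -86/63 - 442 = -27932/63 ≈ -443.37)
w(-7)/J + R(0, 22)/(-401) = (1 - 1*(-7))/(-27932/63) + 0/(-401) = (1 + 7)*(-63/27932) + 0*(-1/401) = 8*(-63/27932) + 0 = -126/6983 + 0 = -126/6983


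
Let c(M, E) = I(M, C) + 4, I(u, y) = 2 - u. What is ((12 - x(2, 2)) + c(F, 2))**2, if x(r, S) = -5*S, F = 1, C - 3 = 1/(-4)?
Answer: 729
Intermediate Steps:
C = 11/4 (C = 3 + 1/(-4) = 3 - 1/4 = 11/4 ≈ 2.7500)
c(M, E) = 6 - M (c(M, E) = (2 - M) + 4 = 6 - M)
((12 - x(2, 2)) + c(F, 2))**2 = ((12 - (-5)*2) + (6 - 1*1))**2 = ((12 - 1*(-10)) + (6 - 1))**2 = ((12 + 10) + 5)**2 = (22 + 5)**2 = 27**2 = 729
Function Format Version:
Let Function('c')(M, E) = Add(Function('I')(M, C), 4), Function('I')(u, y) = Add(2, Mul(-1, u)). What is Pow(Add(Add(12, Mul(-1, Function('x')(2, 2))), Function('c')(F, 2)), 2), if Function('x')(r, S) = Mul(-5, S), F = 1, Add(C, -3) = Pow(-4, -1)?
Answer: 729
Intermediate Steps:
C = Rational(11, 4) (C = Add(3, Pow(-4, -1)) = Add(3, Rational(-1, 4)) = Rational(11, 4) ≈ 2.7500)
Function('c')(M, E) = Add(6, Mul(-1, M)) (Function('c')(M, E) = Add(Add(2, Mul(-1, M)), 4) = Add(6, Mul(-1, M)))
Pow(Add(Add(12, Mul(-1, Function('x')(2, 2))), Function('c')(F, 2)), 2) = Pow(Add(Add(12, Mul(-1, Mul(-5, 2))), Add(6, Mul(-1, 1))), 2) = Pow(Add(Add(12, Mul(-1, -10)), Add(6, -1)), 2) = Pow(Add(Add(12, 10), 5), 2) = Pow(Add(22, 5), 2) = Pow(27, 2) = 729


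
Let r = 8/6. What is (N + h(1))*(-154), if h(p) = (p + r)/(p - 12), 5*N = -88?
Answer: 41146/15 ≈ 2743.1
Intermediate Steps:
N = -88/5 (N = (⅕)*(-88) = -88/5 ≈ -17.600)
r = 4/3 (r = 8*(⅙) = 4/3 ≈ 1.3333)
h(p) = (4/3 + p)/(-12 + p) (h(p) = (p + 4/3)/(p - 12) = (4/3 + p)/(-12 + p))
(N + h(1))*(-154) = (-88/5 + (4/3 + 1)/(-12 + 1))*(-154) = (-88/5 + (7/3)/(-11))*(-154) = (-88/5 - 1/11*7/3)*(-154) = (-88/5 - 7/33)*(-154) = -2939/165*(-154) = 41146/15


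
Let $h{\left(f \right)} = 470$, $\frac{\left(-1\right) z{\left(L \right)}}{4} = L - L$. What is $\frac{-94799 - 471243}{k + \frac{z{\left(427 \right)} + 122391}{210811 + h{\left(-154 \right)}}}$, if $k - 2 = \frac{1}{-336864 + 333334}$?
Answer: $- \frac{140722178967020}{641157603} \approx -2.1948 \cdot 10^{5}$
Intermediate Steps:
$z{\left(L \right)} = 0$ ($z{\left(L \right)} = - 4 \left(L - L\right) = \left(-4\right) 0 = 0$)
$k = \frac{7059}{3530}$ ($k = 2 + \frac{1}{-336864 + 333334} = 2 + \frac{1}{-3530} = 2 - \frac{1}{3530} = \frac{7059}{3530} \approx 1.9997$)
$\frac{-94799 - 471243}{k + \frac{z{\left(427 \right)} + 122391}{210811 + h{\left(-154 \right)}}} = \frac{-94799 - 471243}{\frac{7059}{3530} + \frac{0 + 122391}{210811 + 470}} = - \frac{566042}{\frac{7059}{3530} + \frac{122391}{211281}} = - \frac{566042}{\frac{7059}{3530} + 122391 \cdot \frac{1}{211281}} = - \frac{566042}{\frac{7059}{3530} + \frac{40797}{70427}} = - \frac{566042}{\frac{641157603}{248607310}} = \left(-566042\right) \frac{248607310}{641157603} = - \frac{140722178967020}{641157603}$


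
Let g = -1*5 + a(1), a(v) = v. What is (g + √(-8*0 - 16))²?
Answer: -32*I ≈ -32.0*I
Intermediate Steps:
g = -4 (g = -1*5 + 1 = -5 + 1 = -4)
(g + √(-8*0 - 16))² = (-4 + √(-8*0 - 16))² = (-4 + √(0 - 16))² = (-4 + √(-16))² = (-4 + 4*I)²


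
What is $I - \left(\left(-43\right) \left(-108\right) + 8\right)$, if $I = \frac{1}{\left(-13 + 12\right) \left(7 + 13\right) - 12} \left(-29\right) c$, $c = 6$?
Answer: $- \frac{74345}{16} \approx -4646.6$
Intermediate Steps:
$I = \frac{87}{16}$ ($I = \frac{1}{\left(-13 + 12\right) \left(7 + 13\right) - 12} \left(-29\right) 6 = \frac{1}{\left(-1\right) 20 - 12} \left(-29\right) 6 = \frac{1}{-20 - 12} \left(-29\right) 6 = \frac{1}{-32} \left(-29\right) 6 = \left(- \frac{1}{32}\right) \left(-29\right) 6 = \frac{29}{32} \cdot 6 = \frac{87}{16} \approx 5.4375$)
$I - \left(\left(-43\right) \left(-108\right) + 8\right) = \frac{87}{16} - \left(\left(-43\right) \left(-108\right) + 8\right) = \frac{87}{16} - \left(4644 + 8\right) = \frac{87}{16} - 4652 = - \frac{74345}{16}$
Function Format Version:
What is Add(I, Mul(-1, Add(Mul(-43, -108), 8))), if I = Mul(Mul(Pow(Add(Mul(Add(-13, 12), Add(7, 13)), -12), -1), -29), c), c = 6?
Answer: Rational(-74345, 16) ≈ -4646.6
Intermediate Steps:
I = Rational(87, 16) (I = Mul(Mul(Pow(Add(Mul(Add(-13, 12), Add(7, 13)), -12), -1), -29), 6) = Mul(Mul(Pow(Add(Mul(-1, 20), -12), -1), -29), 6) = Mul(Mul(Pow(Add(-20, -12), -1), -29), 6) = Mul(Mul(Pow(-32, -1), -29), 6) = Mul(Mul(Rational(-1, 32), -29), 6) = Mul(Rational(29, 32), 6) = Rational(87, 16) ≈ 5.4375)
Add(I, Mul(-1, Add(Mul(-43, -108), 8))) = Add(Rational(87, 16), Mul(-1, Add(Mul(-43, -108), 8))) = Add(Rational(87, 16), Mul(-1, Add(4644, 8))) = Add(Rational(87, 16), Mul(-1, 4652)) = Add(Rational(87, 16), -4652) = Rational(-74345, 16)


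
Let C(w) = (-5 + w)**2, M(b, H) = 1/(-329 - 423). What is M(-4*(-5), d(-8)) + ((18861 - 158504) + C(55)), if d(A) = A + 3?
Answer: -103131537/752 ≈ -1.3714e+5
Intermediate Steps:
d(A) = 3 + A
M(b, H) = -1/752 (M(b, H) = 1/(-752) = -1/752)
M(-4*(-5), d(-8)) + ((18861 - 158504) + C(55)) = -1/752 + ((18861 - 158504) + (-5 + 55)**2) = -1/752 + (-139643 + 50**2) = -1/752 + (-139643 + 2500) = -1/752 - 137143 = -103131537/752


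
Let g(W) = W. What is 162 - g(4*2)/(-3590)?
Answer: 290794/1795 ≈ 162.00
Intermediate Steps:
162 - g(4*2)/(-3590) = 162 - 4*2/(-3590) = 162 - 8*(-1)/3590 = 162 - 1*(-4/1795) = 162 + 4/1795 = 290794/1795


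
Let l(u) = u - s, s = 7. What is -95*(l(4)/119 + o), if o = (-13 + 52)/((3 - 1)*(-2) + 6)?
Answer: -440325/238 ≈ -1850.1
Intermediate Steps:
l(u) = -7 + u (l(u) = u - 1*7 = u - 7 = -7 + u)
o = 39/2 (o = 39/(2*(-2) + 6) = 39/(-4 + 6) = 39/2 ≈ 19.500)
-95*(l(4)/119 + o) = -95*((-7 + 4)/119 + 39/2) = -95*(-3*1/119 + 39/2) = -95*(-3/119 + 39/2) = -95*4635/238 = -440325/238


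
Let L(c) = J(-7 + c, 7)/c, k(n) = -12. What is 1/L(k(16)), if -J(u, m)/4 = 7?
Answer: 3/7 ≈ 0.42857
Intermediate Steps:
J(u, m) = -28 (J(u, m) = -4*7 = -28)
L(c) = -28/c
1/L(k(16)) = 1/(-28/(-12)) = 1/(-28*(-1/12)) = 1/(7/3) = 3/7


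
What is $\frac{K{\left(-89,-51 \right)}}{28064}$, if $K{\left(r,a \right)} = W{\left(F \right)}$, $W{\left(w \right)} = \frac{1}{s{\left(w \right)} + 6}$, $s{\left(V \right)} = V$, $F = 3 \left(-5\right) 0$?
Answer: $\frac{1}{168384} \approx 5.9388 \cdot 10^{-6}$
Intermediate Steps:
$F = 0$ ($F = \left(-15\right) 0 = 0$)
$W{\left(w \right)} = \frac{1}{6 + w}$ ($W{\left(w \right)} = \frac{1}{w + 6} = \frac{1}{6 + w}$)
$K{\left(r,a \right)} = \frac{1}{6}$ ($K{\left(r,a \right)} = \frac{1}{6 + 0} = \frac{1}{6}$)
$\frac{K{\left(-89,-51 \right)}}{28064} = \frac{1}{6 \cdot 28064} = \frac{1}{6} \cdot \frac{1}{28064} = \frac{1}{168384}$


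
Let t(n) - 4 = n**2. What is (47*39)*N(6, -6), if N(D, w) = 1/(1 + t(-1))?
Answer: 611/2 ≈ 305.50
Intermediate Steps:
t(n) = 4 + n**2
N(D, w) = 1/6 (N(D, w) = 1/(1 + (4 + (-1)**2)) = 1/(1 + (4 + 1)) = 1/(1 + 5) = 1/6)
(47*39)*N(6, -6) = (47*39)*(1/6) = 1833*(1/6) = 611/2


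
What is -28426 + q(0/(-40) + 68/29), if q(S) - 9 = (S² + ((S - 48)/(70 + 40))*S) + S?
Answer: -1314110571/46255 ≈ -28410.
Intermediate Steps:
q(S) = 9 + S + S² + S*(-24/55 + S/110) (q(S) = 9 + ((S² + ((S - 48)/(70 + 40))*S) + S) = 9 + ((S² + ((-48 + S)/110)*S) + S) = 9 + ((S² + ((-48 + S)*(1/110))*S) + S) = 9 + ((S² + (-24/55 + S/110)*S) + S) = 9 + ((S² + S*(-24/55 + S/110)) + S) = 9 + (S + S² + S*(-24/55 + S/110)) = 9 + S + S² + S*(-24/55 + S/110))
-28426 + q(0/(-40) + 68/29) = -28426 + (9 + 31*(0/(-40) + 68/29)/55 + 111*(0/(-40) + 68/29)²/110) = -28426 + (9 + 31*(0*(-1/40) + 68*(1/29))/55 + 111*(0*(-1/40) + 68*(1/29))²/110) = -28426 + (9 + 31*(0 + 68/29)/55 + 111*(0 + 68/29)²/110) = -28426 + (9 + (31/55)*(68/29) + 111*(68/29)²/110) = -28426 + (9 + 2108/1595 + (111/110)*(4624/841)) = -28426 + (9 + 2108/1595 + 256632/46255) = -28426 + 734059/46255 = -1314110571/46255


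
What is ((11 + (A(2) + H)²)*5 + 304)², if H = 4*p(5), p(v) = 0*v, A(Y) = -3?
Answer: 163216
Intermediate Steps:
p(v) = 0
H = 0 (H = 4*0 = 0)
((11 + (A(2) + H)²)*5 + 304)² = ((11 + (-3 + 0)²)*5 + 304)² = ((11 + (-3)²)*5 + 304)² = ((11 + 9)*5 + 304)² = (20*5 + 304)² = (100 + 304)² = 404² = 163216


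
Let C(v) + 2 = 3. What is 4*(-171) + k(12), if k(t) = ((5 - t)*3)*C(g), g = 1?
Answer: -705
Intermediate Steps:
C(v) = 1 (C(v) = -2 + 3 = 1)
k(t) = 15 - 3*t (k(t) = ((5 - t)*3)*1 = (15 - 3*t)*1 = 15 - 3*t)
4*(-171) + k(12) = 4*(-171) + (15 - 3*12) = -684 + (15 - 36) = -684 - 21 = -705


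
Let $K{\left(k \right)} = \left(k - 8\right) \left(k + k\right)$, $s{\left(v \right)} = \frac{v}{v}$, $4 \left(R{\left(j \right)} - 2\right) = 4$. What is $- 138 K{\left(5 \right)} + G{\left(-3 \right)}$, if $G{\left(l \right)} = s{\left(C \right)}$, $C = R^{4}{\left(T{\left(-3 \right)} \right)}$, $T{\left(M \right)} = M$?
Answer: $4141$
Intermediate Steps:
$R{\left(j \right)} = 3$ ($R{\left(j \right)} = 2 + \frac{1}{4} \cdot 4 = 2 + 1 = 3$)
$C = 81$ ($C = 3^{4} = 81$)
$s{\left(v \right)} = 1$
$G{\left(l \right)} = 1$
$K{\left(k \right)} = 2 k \left(-8 + k\right)$ ($K{\left(k \right)} = \left(-8 + k\right) 2 k = 2 k \left(-8 + k\right)$)
$- 138 K{\left(5 \right)} + G{\left(-3 \right)} = - 138 \cdot 2 \cdot 5 \left(-8 + 5\right) + 1 = - 138 \cdot 2 \cdot 5 \left(-3\right) + 1 = \left(-138\right) \left(-30\right) + 1 = 4140 + 1 = 4141$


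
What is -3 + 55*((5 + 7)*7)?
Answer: 4617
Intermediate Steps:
-3 + 55*((5 + 7)*7) = -3 + 55*(12*7) = -3 + 55*84 = -3 + 4620 = 4617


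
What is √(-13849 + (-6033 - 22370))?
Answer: 2*I*√10563 ≈ 205.55*I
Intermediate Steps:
√(-13849 + (-6033 - 22370)) = √(-13849 - 28403) = √(-42252) = 2*I*√10563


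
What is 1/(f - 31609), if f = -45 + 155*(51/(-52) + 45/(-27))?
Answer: -156/5002039 ≈ -3.1187e-5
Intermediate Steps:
f = -71035/156 (f = -45 + 155*(51*(-1/52) + 45*(-1/27)) = -45 + 155*(-51/52 - 5/3) = -45 + 155*(-413/156) = -45 - 64015/156 = -71035/156 ≈ -455.35)
1/(f - 31609) = 1/(-71035/156 - 31609) = 1/(-5002039/156) = -156/5002039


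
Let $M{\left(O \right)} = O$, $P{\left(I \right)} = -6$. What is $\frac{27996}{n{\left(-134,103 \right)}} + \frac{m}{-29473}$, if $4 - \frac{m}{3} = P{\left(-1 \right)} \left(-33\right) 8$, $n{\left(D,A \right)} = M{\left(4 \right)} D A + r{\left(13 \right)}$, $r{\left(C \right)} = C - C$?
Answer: $- \frac{140860047}{406786346} \approx -0.34628$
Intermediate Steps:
$r{\left(C \right)} = 0$
$n{\left(D,A \right)} = 4 A D$ ($n{\left(D,A \right)} = 4 D A + 0 = 4 A D + 0 = 4 A D$)
$m = -4740$ ($m = 12 - 3 \left(-6\right) \left(-33\right) 8 = 12 - 3 \cdot 198 \cdot 8 = 12 - 4752 = -4740$)
$\frac{27996}{n{\left(-134,103 \right)}} + \frac{m}{-29473} = \frac{27996}{4 \cdot 103 \left(-134\right)} - \frac{4740}{-29473} = \frac{27996}{-55208} - - \frac{4740}{29473} = 27996 \left(- \frac{1}{55208}\right) + \frac{4740}{29473} = - \frac{6999}{13802} + \frac{4740}{29473} = - \frac{140860047}{406786346}$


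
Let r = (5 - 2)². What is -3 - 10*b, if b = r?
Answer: -93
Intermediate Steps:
r = 9 (r = 3² = 9)
b = 9
-3 - 10*b = -3 - 10*9 = -3 - 90 = -93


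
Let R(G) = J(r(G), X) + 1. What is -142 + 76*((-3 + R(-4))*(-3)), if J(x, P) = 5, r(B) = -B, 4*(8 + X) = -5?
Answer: -826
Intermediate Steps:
X = -37/4 (X = -8 + (1/4)*(-5) = -8 - 5/4 = -37/4 ≈ -9.2500)
R(G) = 6 (R(G) = 5 + 1 = 6)
-142 + 76*((-3 + R(-4))*(-3)) = -142 + 76*((-3 + 6)*(-3)) = -142 + 76*(3*(-3)) = -142 + 76*(-9) = -142 - 684 = -826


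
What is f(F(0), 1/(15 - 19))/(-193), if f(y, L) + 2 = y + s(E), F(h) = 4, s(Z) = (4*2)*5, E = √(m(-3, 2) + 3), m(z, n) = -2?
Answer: -42/193 ≈ -0.21762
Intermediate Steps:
E = 1 (E = √(-2 + 3) = √1 = 1)
s(Z) = 40 (s(Z) = 8*5 = 40)
f(y, L) = 38 + y (f(y, L) = -2 + (y + 40) = -2 + (40 + y) = 38 + y)
f(F(0), 1/(15 - 19))/(-193) = (38 + 4)/(-193) = 42*(-1/193) = -42/193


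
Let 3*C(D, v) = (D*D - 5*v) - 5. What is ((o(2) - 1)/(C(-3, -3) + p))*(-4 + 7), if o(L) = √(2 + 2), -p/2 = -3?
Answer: 9/37 ≈ 0.24324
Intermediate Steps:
C(D, v) = -5/3 - 5*v/3 + D²/3 (C(D, v) = ((D*D - 5*v) - 5)/3 = ((D² - 5*v) - 5)/3 = (-5 + D² - 5*v)/3 = -5/3 - 5*v/3 + D²/3)
p = 6 (p = -2*(-3) = 6)
o(L) = 2 (o(L) = √4 = 2)
((o(2) - 1)/(C(-3, -3) + p))*(-4 + 7) = ((2 - 1)/((-5/3 - 5/3*(-3) + (⅓)*(-3)²) + 6))*(-4 + 7) = (1/((-5/3 + 5 + (⅓)*9) + 6))*3 = (1/((-5/3 + 5 + 3) + 6))*3 = (1/(19/3 + 6))*3 = (1/(37/3))*3 = (1*(3/37))*3 = (3/37)*3 = 9/37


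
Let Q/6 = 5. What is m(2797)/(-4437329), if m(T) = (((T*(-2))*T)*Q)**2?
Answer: -220329356607651600/4437329 ≈ -4.9654e+10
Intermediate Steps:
Q = 30 (Q = 6*5 = 30)
m(T) = 3600*T**4 (m(T) = (((T*(-2))*T)*30)**2 = (((-2*T)*T)*30)**2 = (-2*T**2*30)**2 = (-60*T**2)**2 = 3600*T**4)
m(2797)/(-4437329) = (3600*2797**4)/(-4437329) = (3600*61202599057681)*(-1/4437329) = 220329356607651600*(-1/4437329) = -220329356607651600/4437329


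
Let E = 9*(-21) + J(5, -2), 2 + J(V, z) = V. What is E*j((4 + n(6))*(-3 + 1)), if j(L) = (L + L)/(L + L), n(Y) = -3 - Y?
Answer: -186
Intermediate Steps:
J(V, z) = -2 + V
j(L) = 1 (j(L) = (2*L)/((2*L)) = (2*L)*(1/(2*L)) = 1)
E = -186 (E = 9*(-21) + (-2 + 5) = -189 + 3 = -186)
E*j((4 + n(6))*(-3 + 1)) = -186*1 = -186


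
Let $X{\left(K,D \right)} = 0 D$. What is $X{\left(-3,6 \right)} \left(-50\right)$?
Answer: $0$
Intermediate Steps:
$X{\left(K,D \right)} = 0$
$X{\left(-3,6 \right)} \left(-50\right) = 0 \left(-50\right) = 0$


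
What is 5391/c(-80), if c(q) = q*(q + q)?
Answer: 5391/12800 ≈ 0.42117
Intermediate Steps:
c(q) = 2*q**2 (c(q) = q*(2*q) = 2*q**2)
5391/c(-80) = 5391/((2*(-80)**2)) = 5391/((2*6400)) = 5391/12800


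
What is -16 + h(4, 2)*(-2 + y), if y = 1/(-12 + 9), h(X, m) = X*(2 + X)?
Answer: -72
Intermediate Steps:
y = -1/3 (y = 1/(-3) = -1/3 ≈ -0.33333)
-16 + h(4, 2)*(-2 + y) = -16 + (4*(2 + 4))*(-2 - 1/3) = -16 + (4*6)*(-7/3) = -16 + 24*(-7/3) = -16 - 56 = -72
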